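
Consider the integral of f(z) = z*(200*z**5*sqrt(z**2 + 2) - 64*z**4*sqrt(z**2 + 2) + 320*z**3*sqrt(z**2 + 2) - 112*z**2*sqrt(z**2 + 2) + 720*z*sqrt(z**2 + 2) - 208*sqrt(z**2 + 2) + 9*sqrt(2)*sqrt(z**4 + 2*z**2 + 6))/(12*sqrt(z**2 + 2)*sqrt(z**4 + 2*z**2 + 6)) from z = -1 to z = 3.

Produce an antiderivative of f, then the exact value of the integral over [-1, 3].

Any candidate F(z) must reproduce f(z) exactly when differentiated.
F(z) = (40*z**3*sqrt(z**4 + 2*z**2 + 6) - 16*z**2*sqrt(z**4 + 2*z**2 + 6) + 9*sqrt(2)*sqrt(z**2 + 2) - 8*sqrt(z**4 + 2*z**2 + 6))/12 is an antiderivative of f.
Check: d/dz[(40*z**3*sqrt(z**4 + 2*z**2 + 6) - 16*z**2*sqrt(z**4 + 2*z**2 + 6) + 9*sqrt(2)*sqrt(z**2 + 2) - 8*sqrt(z**4 + 2*z**2 + 6))/12] = (200*z**6*sqrt(z**2 + 2) - 64*z**5*sqrt(z**2 + 2) + 320*z**4*sqrt(z**2 + 2) - 112*z**3*sqrt(z**2 + 2) + 720*z**2*sqrt(z**2 + 2) - 208*z*sqrt(z**2 + 2) + 9*sqrt(2)*z*sqrt(z**4 + 2*z**2 + 6))/(12*sqrt(z**2 + 2)*sqrt(z**4 + 2*z**2 + 6)), which equals f(z).
F(3) = 3*sqrt(22)/4 + 232*sqrt(105)/3; F(-1) = -16 + 3*sqrt(6)/4.
Integral = F(3) - F(-1) = -3*sqrt(6)/4 + 3*sqrt(22)/4 + 16 + 232*sqrt(105)/3.

Antiderivative: F(z) = (40*z**3*sqrt(z**4 + 2*z**2 + 6) - 16*z**2*sqrt(z**4 + 2*z**2 + 6) + 9*sqrt(2)*sqrt(z**2 + 2) - 8*sqrt(z**4 + 2*z**2 + 6))/12; value = -3*sqrt(6)/4 + 3*sqrt(22)/4 + 16 + 232*sqrt(105)/3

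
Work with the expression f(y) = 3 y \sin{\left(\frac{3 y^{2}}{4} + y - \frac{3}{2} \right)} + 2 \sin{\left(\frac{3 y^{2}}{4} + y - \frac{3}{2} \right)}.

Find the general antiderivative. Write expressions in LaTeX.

F(y) = - 2 \cos{\left(\frac{3 y^{2}}{4} + y - \frac{3}{2} \right)} + C

f matches the chain-rule pattern g'(h)*h' with inner function h(y) = \frac{3 y^{2}}{4} + y - \frac{3}{2}; substituting u = h(y) collapses the integral.
Check: d/dy[- 2 \cos{\left(\frac{3 y^{2}}{4} + y - \frac{3}{2} \right)}] = 3 y \sin{\left(\frac{3 y^{2}}{4} + y - \frac{3}{2} \right)} + 2 \sin{\left(\frac{3 y^{2}}{4} + y - \frac{3}{2} \right)} = f(y).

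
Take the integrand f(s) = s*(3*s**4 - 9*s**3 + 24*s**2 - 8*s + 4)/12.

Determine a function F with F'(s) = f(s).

Check any antiderivative F(s) by computing F'(s) and comparing it with f(s).
Check: d/ds[s**2*(15*s**4 - 54*s**3 + 180*s**2 - 80*s + 60)/360] = s**5/4 - 3*s**4/4 + 2*s**3 - 2*s**2/3 + s/3, which equals f(s).

An antiderivative is F(s) = s**2*(15*s**4 - 54*s**3 + 180*s**2 - 80*s + 60)/360.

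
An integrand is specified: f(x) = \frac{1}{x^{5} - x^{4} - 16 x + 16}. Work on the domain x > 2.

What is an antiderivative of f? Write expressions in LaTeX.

The denominator factors as \left(x - 2\right) \left(x - 1\right) \left(x + 2\right) \left(x^{2} + 4\right); partial fractions split f into directly integrable pieces: \frac{x + 1}{40 \left(x^{2} + 4\right)} + \frac{1}{96 \left(x + 2\right)} - \frac{1}{15 \left(x - 1\right)} + \frac{1}{32 \left(x - 2\right)}.
Check: d/dx[\frac{\log{\left(x - 2 \right)}}{32} - \frac{\log{\left(x - 1 \right)}}{15} + \frac{\log{\left(x + 2 \right)}}{96} + \frac{\log{\left(x^{2} + 4 \right)}}{80} + \frac{\operatorname{atan}{\left(\frac{x}{2} \right)}}{80}] = \frac{1}{x^{5} - x^{4} - 16 x + 16} = f(x).

An antiderivative is F(x) = \frac{\log{\left(x - 2 \right)}}{32} - \frac{\log{\left(x - 1 \right)}}{15} + \frac{\log{\left(x + 2 \right)}}{96} + \frac{\log{\left(x^{2} + 4 \right)}}{80} + \frac{\operatorname{atan}{\left(\frac{x}{2} \right)}}{80}.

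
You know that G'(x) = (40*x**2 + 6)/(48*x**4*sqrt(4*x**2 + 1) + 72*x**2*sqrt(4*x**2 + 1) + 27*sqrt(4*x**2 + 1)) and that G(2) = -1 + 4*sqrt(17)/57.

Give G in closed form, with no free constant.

G(x) = -(12*x**2 - 2*x*sqrt(4*x**2 + 1) + 9)/(3*(4*x**2 + 3))

Any candidate G(x) must reproduce the stated G'(x) exactly.
A general antiderivative is 2*x*sqrt(4*x**2 + 1)/(3*(4*x**2 + 3)) + C.
The condition gives C = -1 + 4*sqrt(17)/57 - (4*sqrt(17)/57) = -1.
So G(x) = -(12*x**2 - 2*x*sqrt(4*x**2 + 1) + 9)/(3*(4*x**2 + 3)).
Check: d/dx[-(12*x**2 - 2*x*sqrt(4*x**2 + 1) + 9)/(3*(4*x**2 + 3))] = (40*x**2 + 6)/(48*x**4*sqrt(4*x**2 + 1) + 72*x**2*sqrt(4*x**2 + 1) + 27*sqrt(4*x**2 + 1)) = G'(x).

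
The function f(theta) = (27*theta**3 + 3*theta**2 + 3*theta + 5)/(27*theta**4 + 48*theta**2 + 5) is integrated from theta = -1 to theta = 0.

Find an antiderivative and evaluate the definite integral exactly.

Since d/dtheta undoes antidifferentiation here, F'(theta) = f(theta) is required of F(theta).
F(theta) = log(theta**2 + 5/3)/2 + atan(3*theta)/3 is an antiderivative of f.
Check: d/dtheta[log(theta**2 + 5/3)/2 + atan(3*theta)/3] = (27*theta**3 + 3*theta**2 + 3*theta + 5)/(27*theta**4 + 48*theta**2 + 5) = f(theta).
F(0) = log(5/3)/2; F(-1) = -atan(3)/3 + log(8/3)/2.
Integral = F(0) - F(-1) = -log(8/3)/2 + log(5/3)/2 + atan(3)/3.

Antiderivative: F(theta) = log(theta**2 + 5/3)/2 + atan(3*theta)/3; value = -log(8/3)/2 + log(5/3)/2 + atan(3)/3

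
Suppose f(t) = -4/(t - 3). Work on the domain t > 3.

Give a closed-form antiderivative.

An antiderivative is F(t) = -4*log(2*t - 6).

Whatever form F(t) takes, F'(t) = f(t) is non-negotiable.
Check: d/dt[-4*log(2*t - 6)] = -4/(t - 3) = f(t).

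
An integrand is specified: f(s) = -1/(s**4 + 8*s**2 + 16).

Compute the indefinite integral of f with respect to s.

Whatever form F(s) takes, F'(s) = f(s) is non-negotiable.
Check: d/ds[-(s**2*atan(s/2) + 2*s + 4*atan(s/2))/(16*(s**2 + 4))] = -1/(s**4 + 8*s**2 + 16) = f(s).

F(s) = -(s**2*atan(s/2) + 2*s + 4*atan(s/2))/(16*(s**2 + 4)) + C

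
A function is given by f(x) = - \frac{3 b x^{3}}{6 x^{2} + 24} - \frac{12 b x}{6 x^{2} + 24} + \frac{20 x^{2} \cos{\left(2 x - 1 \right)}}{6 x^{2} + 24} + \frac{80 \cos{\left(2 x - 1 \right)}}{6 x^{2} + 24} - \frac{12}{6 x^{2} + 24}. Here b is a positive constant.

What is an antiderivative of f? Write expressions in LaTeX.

Integrate term by term and add the pieces.
Check: d/dx[- \frac{3 b x^{2} - 20 \sin{\left(2 x - 1 \right)} + 12 \operatorname{atan}{\left(\frac{x}{2} \right)}}{12}] = \frac{- 3 b x^{3} - 12 b x + 20 x^{2} \cos{\left(2 x - 1 \right)} + 80 \cos{\left(2 x - 1 \right)} - 12}{6 x^{2} + 24}, which equals f(x).

An antiderivative is F(x) = - \frac{3 b x^{2} - 20 \sin{\left(2 x - 1 \right)} + 12 \operatorname{atan}{\left(\frac{x}{2} \right)}}{12}.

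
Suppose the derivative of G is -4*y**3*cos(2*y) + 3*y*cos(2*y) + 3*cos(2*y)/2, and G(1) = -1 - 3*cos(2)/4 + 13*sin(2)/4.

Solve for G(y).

G(y) = -(8*y**3*sin(2*y) + 12*y**2*cos(2*y) - 18*y*sin(2*y) - 3*sin(2*y) - 9*cos(2*y) + 4)/4

Integrate term by term and add the pieces.
A general antiderivative is -2*y**3*sin(2*y) - 3*y**2*cos(2*y) + 9*y*sin(2*y)/2 + 3*sin(2*y)/4 + 9*cos(2*y)/4 + C.
The condition gives C = -1 - 3*cos(2)/4 + 13*sin(2)/4 - (-3*cos(2)/4 + 13*sin(2)/4) = -1.
So G(y) = -(8*y**3*sin(2*y) + 12*y**2*cos(2*y) - 18*y*sin(2*y) - 3*sin(2*y) - 9*cos(2*y) + 4)/4.
Check: d/dy[-(8*y**3*sin(2*y) + 12*y**2*cos(2*y) - 18*y*sin(2*y) - 3*sin(2*y) - 9*cos(2*y) + 4)/4] = -4*y**3*cos(2*y) + 3*y*cos(2*y) + 3*cos(2*y)/2 = G'(y).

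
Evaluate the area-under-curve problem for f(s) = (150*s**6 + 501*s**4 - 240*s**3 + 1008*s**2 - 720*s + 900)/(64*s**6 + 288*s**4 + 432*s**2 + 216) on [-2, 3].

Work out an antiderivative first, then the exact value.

Antiderivative: F(s) = 3*s*(5*s**2 - 2*s + 10)**2/(8*(2*s**2 + 3)**2); value = 12865/968

Check any antiderivative F(s) by computing F'(s) and comparing it with f(s).
F(s) = 3*s*(5*s**2 - 2*s + 10)**2/(8*(2*s**2 + 3)**2) is an antiderivative of f.
Check: d/ds[3*s*(5*s**2 - 2*s + 10)**2/(8*(2*s**2 + 3)**2)] = (150*s**6 + 501*s**4 - 240*s**3 + 1008*s**2 - 720*s + 900)/(64*s**6 + 288*s**4 + 432*s**2 + 216) = f(s).
F(3) = 49/8; F(-2) = -867/121.
Integral = F(3) - F(-2) = 12865/968.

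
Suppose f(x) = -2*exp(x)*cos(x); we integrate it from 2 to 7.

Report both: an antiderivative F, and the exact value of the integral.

An antiderivative F(x) passes only if d/dx[F] lands on f(x) exactly.
F(x) = (-sin(x) - cos(x))*exp(x) is an antiderivative of f.
Check: d/dx[(-sin(x) - cos(x))*exp(x)] = -2*exp(x)*cos(x) = f(x).
F(7) = -exp(7)*cos(7) - exp(7)*sin(7); F(2) = -exp(2)*sin(2) - exp(2)*cos(2).
Integral = F(7) - F(2) = -exp(7)*cos(7) - exp(7)*sin(7) + exp(2)*cos(2) + exp(2)*sin(2).

Antiderivative: F(x) = (-sin(x) - cos(x))*exp(x); value = -exp(7)*cos(7) - exp(7)*sin(7) + exp(2)*cos(2) + exp(2)*sin(2)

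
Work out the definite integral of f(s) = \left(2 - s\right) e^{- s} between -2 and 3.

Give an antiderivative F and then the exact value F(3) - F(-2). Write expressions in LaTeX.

Recognize the product-rule pattern: f = u'v + uv' with u = s - 1, v = e^{- s}, so integration by parts undoes it.
F(s) = \left(s - 1\right) e^{- s} is an antiderivative of f.
Check: d/ds[\left(s - 1\right) e^{- s}] = \left(2 - s\right) e^{- s} = f(s).
F(3) = \frac{2}{e^{3}}; F(-2) = - 3 e^{2}.
Integral = F(3) - F(-2) = \frac{2}{e^{3}} + 3 e^{2}.

Antiderivative: F(s) = \left(s - 1\right) e^{- s}; value = \frac{2}{e^{3}} + 3 e^{2}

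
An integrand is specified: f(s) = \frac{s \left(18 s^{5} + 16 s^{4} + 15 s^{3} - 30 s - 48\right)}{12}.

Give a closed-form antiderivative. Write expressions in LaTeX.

An antiderivative is F(s) = \frac{s^{2} \left(54 s^{5} + 56 s^{4} + 63 s^{3} - 210 s - 504\right)}{252}.

A first test for any F(s): its s-derivative must equal f(s) identically.
Check: d/ds[\frac{s^{2} \left(54 s^{5} + 56 s^{4} + 63 s^{3} - 210 s - 504\right)}{252}] = \frac{3 s^{6}}{2} + \frac{4 s^{5}}{3} + \frac{5 s^{4}}{4} - \frac{5 s^{2}}{2} - 4 s, which equals f(s).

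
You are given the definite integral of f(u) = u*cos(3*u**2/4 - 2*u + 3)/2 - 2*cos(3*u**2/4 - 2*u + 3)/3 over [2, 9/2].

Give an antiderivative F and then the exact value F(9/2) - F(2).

The substitution w = 3*u**2/4 - 2*u + 3 works: f is exactly (dF/dw)*(dw/du) for that inner function.
F(u) = sin(3*u**2/4 - 2*u + 3)/3 is an antiderivative of f.
Check: d/du[sin(3*u**2/4 - 2*u + 3)/3] = u*cos(3*u**2/4 - 2*u + 3)/2 - 2*cos(3*u**2/4 - 2*u + 3)/3 = f(u).
F(9/2) = sin(147/16)/3; F(2) = sin(2)/3.
Integral = F(9/2) - F(2) = -sin(2)/3 + sin(147/16)/3.

Antiderivative: F(u) = sin(3*u**2/4 - 2*u + 3)/3; value = -sin(2)/3 + sin(147/16)/3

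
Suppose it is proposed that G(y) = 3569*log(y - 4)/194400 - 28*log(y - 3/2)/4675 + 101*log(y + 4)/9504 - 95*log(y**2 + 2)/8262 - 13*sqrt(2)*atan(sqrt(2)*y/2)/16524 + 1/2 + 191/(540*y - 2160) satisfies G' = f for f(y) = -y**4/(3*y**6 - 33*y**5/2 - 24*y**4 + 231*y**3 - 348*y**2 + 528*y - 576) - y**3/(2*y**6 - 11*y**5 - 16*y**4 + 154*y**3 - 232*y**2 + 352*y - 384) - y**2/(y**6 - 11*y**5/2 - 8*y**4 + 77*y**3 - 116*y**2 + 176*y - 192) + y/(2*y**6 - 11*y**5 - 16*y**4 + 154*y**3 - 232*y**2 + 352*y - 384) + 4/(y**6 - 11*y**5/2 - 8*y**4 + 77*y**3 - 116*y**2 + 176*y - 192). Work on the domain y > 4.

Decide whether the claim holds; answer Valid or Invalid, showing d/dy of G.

d/dy[G] = (-2*y**4 - 3*y**3 - 6*y**2 + 3*y + 24)/(6*y**6 - 33*y**5 - 48*y**4 + 462*y**3 - 696*y**2 + 1056*y - 1152)
This equals f(y) exactly, so the claim holds.

Valid. The derivative of G reproduces f.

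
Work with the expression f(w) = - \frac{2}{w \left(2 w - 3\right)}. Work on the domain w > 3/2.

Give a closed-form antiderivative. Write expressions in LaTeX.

Factor the denominator (w \left(2 w - 3\right)) and decompose: f = - \frac{4}{3 \left(2 w - 3\right)} + \frac{2}{3 w}; each piece integrates to a log, atan, or power term.
Check: d/dw[\frac{2 \log{\left(w \right)}}{3} - \frac{2 \log{\left(w - \frac{3}{2} \right)}}{3}] = - \frac{2}{2 w^{2} - 3 w}, which equals f(w).

An antiderivative is F(w) = \frac{2 \log{\left(w \right)}}{3} - \frac{2 \log{\left(w - \frac{3}{2} \right)}}{3}.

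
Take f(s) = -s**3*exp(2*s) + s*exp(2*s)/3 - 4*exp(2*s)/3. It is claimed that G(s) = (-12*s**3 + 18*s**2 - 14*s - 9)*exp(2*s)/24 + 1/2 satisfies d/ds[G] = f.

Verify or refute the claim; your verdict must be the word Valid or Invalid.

Valid - differentiating G returns exactly f.

d/ds[G] = -s**3*exp(2*s) + s*exp(2*s)/3 - 4*exp(2*s)/3
This equals f(s) exactly, so the claim holds.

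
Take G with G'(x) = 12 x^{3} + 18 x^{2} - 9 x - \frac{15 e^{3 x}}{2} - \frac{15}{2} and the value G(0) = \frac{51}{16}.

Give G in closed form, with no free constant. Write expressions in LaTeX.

G(x) = 3 x^{4} + 6 x^{3} - \frac{9 x^{2}}{2} - \frac{15 x}{2} - \frac{5 e^{3 x}}{2} + \frac{91}{16}

Integrate term by term and add the pieces.
A general antiderivative is 3 \left(x^{2} + x - \frac{5}{4}\right)^{2} - \frac{5 e^{3 x}}{2} + C.
The condition gives C = \frac{51}{16} - (\frac{35}{16}) = 1.
So G(x) = 3 x^{4} + 6 x^{3} - \frac{9 x^{2}}{2} - \frac{15 x}{2} - \frac{5 e^{3 x}}{2} + \frac{91}{16}.
Check: d/dx[3 x^{4} + 6 x^{3} - \frac{9 x^{2}}{2} - \frac{15 x}{2} - \frac{5 e^{3 x}}{2} + \frac{91}{16}] = 12 x^{3} + 18 x^{2} - 9 x - \frac{15 e^{3 x}}{2} - \frac{15}{2} = G'(x).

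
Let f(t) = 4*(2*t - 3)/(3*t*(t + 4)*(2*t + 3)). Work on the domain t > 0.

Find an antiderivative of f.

An antiderivative is F(t) = (-5*log(t) + 16*log(t + 3/2) - 11*log(t + 4))/15.

Factor the denominator (3*t*(t + 4)*(2*t + 3)) and decompose: f = 32/(15*(2*t + 3)) - 11/(15*(t + 4)) - 1/(3*t); each piece integrates to a log, atan, or power term.
Check: d/dt[(-5*log(t) + 16*log(t + 3/2) - 11*log(t + 4))/15] = (8*t - 12)/(6*t**3 + 33*t**2 + 36*t), which equals f(t).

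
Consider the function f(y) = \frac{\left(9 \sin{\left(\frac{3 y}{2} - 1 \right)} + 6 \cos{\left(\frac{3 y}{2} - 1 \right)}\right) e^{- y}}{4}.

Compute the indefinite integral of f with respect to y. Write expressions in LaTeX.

f has the shape u'v + uv' for u = - \frac{3 \cos{\left(\frac{3 y}{2} - 1 \right)}}{2} and v = e^{- y} — it is the derivative of the product u*v.
Check: d/dy[- \frac{3 e^{- y} \cos{\left(\frac{3 y}{2} - 1 \right)}}{2}] = \frac{\left(9 \sin{\left(\frac{3 y}{2} - 1 \right)} + 6 \cos{\left(\frac{3 y}{2} - 1 \right)}\right) e^{- y}}{4} = f(y).

F(y) = - \frac{3 e^{- y} \cos{\left(\frac{3 y}{2} - 1 \right)}}{2} + C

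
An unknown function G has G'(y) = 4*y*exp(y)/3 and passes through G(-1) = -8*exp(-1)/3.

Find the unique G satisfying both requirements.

G(y) = 4*(y - 1)*exp(y)/3

G'(y) has the shape u'v + uv' for u = 4*y/3 - 4/3 and v = exp(y) — it is the derivative of the product u*v.
A general antiderivative is (4*y - 4)*exp(y)/3 + C.
The condition gives C = -8*exp(-1)/3 - (-8*exp(-1)/3) = 0.
So G(y) = 4*(y - 1)*exp(y)/3.
Check: d/dy[4*(y - 1)*exp(y)/3] = 4*y*exp(y)/3 = G'(y).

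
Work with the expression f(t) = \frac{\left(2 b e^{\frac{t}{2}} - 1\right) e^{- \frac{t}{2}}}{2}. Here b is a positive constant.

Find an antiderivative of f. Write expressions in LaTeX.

An antiderivative is F(t) = \left(b t e^{\frac{t}{2}} + 1\right) e^{- \frac{t}{2}}.

Any candidate F(t) must reproduce f(t) exactly when differentiated.
Check: d/dt[\left(b t e^{\frac{t}{2}} + 1\right) e^{- \frac{t}{2}}] = \frac{\left(2 b e^{\frac{t}{2}} - 1\right) e^{- \frac{t}{2}}}{2} = f(t).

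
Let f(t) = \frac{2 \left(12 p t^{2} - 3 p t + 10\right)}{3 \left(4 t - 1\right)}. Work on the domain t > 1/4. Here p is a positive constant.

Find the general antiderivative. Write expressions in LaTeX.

Any candidate F(t) must reproduce f(t) exactly when differentiated.
Check: d/dt[\frac{3 p t^{2} + 5 \log{\left(4 t - 1 \right)}}{3}] = \frac{24 p t^{2} - 6 p t + 20}{12 t - 3}, which equals f(t).

F(t) = \frac{3 p t^{2} + 5 \log{\left(4 t - 1 \right)}}{3} + C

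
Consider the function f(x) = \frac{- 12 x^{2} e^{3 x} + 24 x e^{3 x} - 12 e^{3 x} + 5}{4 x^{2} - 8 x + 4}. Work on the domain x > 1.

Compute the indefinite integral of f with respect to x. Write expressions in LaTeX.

F(x) = \frac{- 4 \left(x - 1\right) e^{3 x} - 5}{4 \left(x - 1\right)} + C

For F(x) to be correct the identity F'(x) - f(x) = 0 must hold.
Check: d/dx[\frac{- 4 \left(x - 1\right) e^{3 x} - 5}{4 \left(x - 1\right)}] = \frac{- 12 x^{2} e^{3 x} + 24 x e^{3 x} - 12 e^{3 x} + 5}{4 x^{2} - 8 x + 4} = f(x).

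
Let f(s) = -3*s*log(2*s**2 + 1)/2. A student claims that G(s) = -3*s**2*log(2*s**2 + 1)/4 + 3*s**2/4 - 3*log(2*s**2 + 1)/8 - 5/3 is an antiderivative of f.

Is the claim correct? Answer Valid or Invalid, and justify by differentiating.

Valid - differentiating G returns exactly f.

d/ds[G] = -3*s*log(2*s**2 + 1)/2
This equals f(s) exactly, so the claim holds.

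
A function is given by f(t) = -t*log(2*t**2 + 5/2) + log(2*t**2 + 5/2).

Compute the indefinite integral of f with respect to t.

F(t) = -t**2*log(2*t**2 + 5/2)/2 + t**2/2 + t*log(2*t**2 + 5/2) - 2*t - 5*log(t**2 + 5/4)/8 + sqrt(5)*atan(2*sqrt(5)*t/5) + C

The integrand splits into summands that can be handled one at a time.
Check: d/dt[-t**2*log(2*t**2 + 5/2)/2 + t**2/2 + t*log(2*t**2 + 5/2) - 2*t - 5*log(t**2 + 5/4)/8 + sqrt(5)*atan(2*sqrt(5)*t/5)] = -t*log(2*t**2 + 5/2) + log(2*t**2 + 5/2) = f(t).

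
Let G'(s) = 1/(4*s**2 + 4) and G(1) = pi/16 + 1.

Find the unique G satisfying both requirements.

Whatever form G(s) takes, its d/ds must return the stated G'(s).
A general antiderivative is atan(s)/4 + C.
The condition gives C = pi/16 + 1 - (pi/16) = 1.
So G(s) = atan(s)/4 + 1.
Check: d/ds[atan(s)/4 + 1] = 1/(4*s**2 + 4) = G'(s).

G(s) = atan(s)/4 + 1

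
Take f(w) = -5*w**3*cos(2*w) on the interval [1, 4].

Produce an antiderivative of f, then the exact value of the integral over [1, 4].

Any candidate F(w) must reproduce f(w) exactly when differentiated.
F(w) = -5*w**3*sin(2*w)/2 - 15*w**2*cos(2*w)/4 + 15*w*sin(2*w)/4 + 15*cos(2*w)/8 is an antiderivative of f.
Check: d/dw[-5*w**3*sin(2*w)/2 - 15*w**2*cos(2*w)/4 + 15*w*sin(2*w)/4 + 15*cos(2*w)/8] = -5*w**3*cos(2*w) = f(w).
F(4) = -145*sin(8) - 465*cos(8)/8; F(1) = -15*cos(2)/8 + 5*sin(2)/4.
Integral = F(4) - F(1) = -145*sin(8) - 5*sin(2)/4 + 15*cos(2)/8 - 465*cos(8)/8.

Antiderivative: F(w) = -5*w**3*sin(2*w)/2 - 15*w**2*cos(2*w)/4 + 15*w*sin(2*w)/4 + 15*cos(2*w)/8; value = -145*sin(8) - 5*sin(2)/4 + 15*cos(2)/8 - 465*cos(8)/8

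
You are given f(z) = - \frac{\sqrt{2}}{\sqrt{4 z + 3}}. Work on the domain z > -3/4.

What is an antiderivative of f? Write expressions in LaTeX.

A first test for any F(z): its z-derivative must equal f(z) identically.
Check: d/dz[- \frac{\sqrt{2} \sqrt{4 z + 3}}{2}] = - \frac{\sqrt{2}}{\sqrt{4 z + 3}} = f(z).

An antiderivative is F(z) = - \frac{\sqrt{2} \sqrt{4 z + 3}}{2}.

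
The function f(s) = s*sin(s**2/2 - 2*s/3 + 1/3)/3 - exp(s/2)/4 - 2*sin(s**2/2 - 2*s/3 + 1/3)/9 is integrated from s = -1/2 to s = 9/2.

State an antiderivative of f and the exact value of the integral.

Antiderivative: F(s) = -exp(s/2)/2 - cos(s**2/2 - 2*s/3 + 1/3)/3; value = -exp(9/4)/2 - cos(179/24)/3 + cos(19/24)/3 + exp(-1/4)/2

Integrate term by term and add the pieces.
F(s) = -exp(s/2)/2 - cos(s**2/2 - 2*s/3 + 1/3)/3 is an antiderivative of f.
Check: d/ds[-exp(s/2)/2 - cos(s**2/2 - 2*s/3 + 1/3)/3] = s*sin(s**2/2 - 2*s/3 + 1/3)/3 - exp(s/2)/4 - 2*sin(s**2/2 - 2*s/3 + 1/3)/9 = f(s).
F(9/2) = -exp(9/4)/2 - cos(179/24)/3; F(-1/2) = -exp(-1/4)/2 - cos(19/24)/3.
Integral = F(9/2) - F(-1/2) = -exp(9/4)/2 - cos(179/24)/3 + cos(19/24)/3 + exp(-1/4)/2.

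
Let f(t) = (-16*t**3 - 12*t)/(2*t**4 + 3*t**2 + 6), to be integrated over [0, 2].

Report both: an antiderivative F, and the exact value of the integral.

The substitution u = t**4/3 + t**2/2 + 1 works: f is exactly (dF/du)*(du/dt) for that inner function.
F(t) = -2*log(t**4/3 + t**2/2 + 1) is an antiderivative of f.
Check: d/dt[-2*log(t**4/3 + t**2/2 + 1)] = (-16*t**3 - 12*t)/(2*t**4 + 3*t**2 + 6) = f(t).
F(2) = -2*log(25/3); F(0) = 0.
Integral = F(2) - F(0) = -2*log(25/3).

Antiderivative: F(t) = -2*log(t**4/3 + t**2/2 + 1); value = -2*log(25/3)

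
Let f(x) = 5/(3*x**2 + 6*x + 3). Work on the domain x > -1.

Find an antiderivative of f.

Whatever form F(x) takes, F'(x) = f(x) is non-negotiable.
Check: d/dx[-5/(3*x + 3)] = 5/(3*x**2 + 6*x + 3) = f(x).

An antiderivative is F(x) = -5/(3*x + 3).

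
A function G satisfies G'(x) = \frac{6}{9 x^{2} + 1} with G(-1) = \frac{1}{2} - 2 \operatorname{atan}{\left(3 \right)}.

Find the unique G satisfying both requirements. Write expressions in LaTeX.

G(x) = 2 \operatorname{atan}{\left(3 x \right)} + \frac{1}{2}

Recover the given G'(x) by differentiating a candidate G(x); any mismatch rules it out.
A general antiderivative is 2 \operatorname{atan}{\left(3 x \right)} + C.
The condition gives C = \frac{1}{2} - 2 \operatorname{atan}{\left(3 \right)} - (- 2 \operatorname{atan}{\left(3 \right)}) = \frac{1}{2}.
So G(x) = 2 \operatorname{atan}{\left(3 x \right)} + \frac{1}{2}.
Check: d/dx[2 \operatorname{atan}{\left(3 x \right)} + \frac{1}{2}] = \frac{6}{9 x^{2} + 1} = G'(x).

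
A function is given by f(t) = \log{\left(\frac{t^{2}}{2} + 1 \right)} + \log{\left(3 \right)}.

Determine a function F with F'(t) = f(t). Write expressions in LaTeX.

Check any antiderivative F(t) by computing F'(t) and comparing it with f(t).
Check: d/dt[t \log{\left(\frac{t^{2}}{2} + 1 \right)} - 2 t + t \log{\left(3 \right)} + 2 \sqrt{2} \operatorname{atan}{\left(\frac{\sqrt{2} t}{2} \right)}] = \log{\left(\frac{t^{2}}{2} + 1 \right)} + \log{\left(3 \right)} = f(t).

An antiderivative is F(t) = t \log{\left(\frac{t^{2}}{2} + 1 \right)} - 2 t + t \log{\left(3 \right)} + 2 \sqrt{2} \operatorname{atan}{\left(\frac{\sqrt{2} t}{2} \right)}.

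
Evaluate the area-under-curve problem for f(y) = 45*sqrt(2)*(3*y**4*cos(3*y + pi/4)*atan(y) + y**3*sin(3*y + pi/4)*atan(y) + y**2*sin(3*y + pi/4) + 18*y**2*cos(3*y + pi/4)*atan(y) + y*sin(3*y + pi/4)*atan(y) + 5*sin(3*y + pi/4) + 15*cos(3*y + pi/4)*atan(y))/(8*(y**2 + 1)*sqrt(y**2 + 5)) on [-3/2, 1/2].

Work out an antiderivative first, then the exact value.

Antiderivative: F(y) = 45*sqrt(2)*sqrt(y**2 + 5)*sin(3*y + pi/4)*atan(y)/8; value = 45*sqrt(42)*sin(pi/4 + 3/2)*atan(1/2)/16 + 45*sqrt(58)*cos(pi/4 + 9/2)*atan(3/2)/16

Any candidate F(y) must reproduce f(y) exactly when differentiated.
F(y) = 45*sqrt(2)*sqrt(y**2 + 5)*sin(3*y + pi/4)*atan(y)/8 is an antiderivative of f.
Check: d/dy[45*sqrt(2)*sqrt(y**2 + 5)*sin(3*y + pi/4)*atan(y)/8] = (135*sqrt(2)*y**4*cos(3*y + pi/4)*atan(y) + 45*sqrt(2)*y**3*sin(3*y + pi/4)*atan(y) + 45*sqrt(2)*y**2*sin(3*y + pi/4) + 810*sqrt(2)*y**2*cos(3*y + pi/4)*atan(y) + 45*sqrt(2)*y*sin(3*y + pi/4)*atan(y) + 225*sqrt(2)*sin(3*y + pi/4) + 675*sqrt(2)*cos(3*y + pi/4)*atan(y))/(8*y**2*sqrt(y**2 + 5) + 8*sqrt(y**2 + 5)), which equals f(y).
F(1/2) = 45*sqrt(42)*sin(pi/4 + 3/2)*atan(1/2)/16; F(-3/2) = -45*sqrt(58)*cos(pi/4 + 9/2)*atan(3/2)/16.
Integral = F(1/2) - F(-3/2) = 45*sqrt(42)*sin(pi/4 + 3/2)*atan(1/2)/16 + 45*sqrt(58)*cos(pi/4 + 9/2)*atan(3/2)/16.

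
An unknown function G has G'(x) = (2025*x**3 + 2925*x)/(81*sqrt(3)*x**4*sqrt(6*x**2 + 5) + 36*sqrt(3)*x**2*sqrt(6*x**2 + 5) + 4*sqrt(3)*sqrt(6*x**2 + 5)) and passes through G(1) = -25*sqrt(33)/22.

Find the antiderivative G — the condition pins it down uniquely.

G'(x) has the shape u'v + uv' for u = -25/(2*(3*x**2 + 2/3)) and v = sqrt(2*x**2 + 5/3) — it is the derivative of the product u*v.
A general antiderivative is -25*sqrt(2*x**2 + 5/3)/(2*(3*x**2 + 2/3)) + C.
The condition gives C = -25*sqrt(33)/22 - (-25*sqrt(33)/22) = 0.
So G(x) = -25*sqrt(3)*sqrt(6*x**2 + 5)/(2*(9*x**2 + 2)).
Check: d/dx[-25*sqrt(3)*sqrt(6*x**2 + 5)/(2*(9*x**2 + 2))] = (675*sqrt(3)*x**3 + 975*sqrt(3)*x)/(81*x**4*sqrt(6*x**2 + 5) + 36*x**2*sqrt(6*x**2 + 5) + 4*sqrt(6*x**2 + 5)), which equals G'(x).

G(x) = -25*sqrt(3)*sqrt(6*x**2 + 5)/(2*(9*x**2 + 2))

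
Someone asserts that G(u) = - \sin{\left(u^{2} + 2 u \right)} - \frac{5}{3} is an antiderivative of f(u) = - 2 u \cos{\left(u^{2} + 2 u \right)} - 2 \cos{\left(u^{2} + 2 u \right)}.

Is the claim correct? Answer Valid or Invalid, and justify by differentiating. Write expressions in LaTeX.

d/du[G] = - 2 u \cos{\left(u^{2} + 2 u \right)} - 2 \cos{\left(u^{2} + 2 u \right)}
This equals f(u) exactly, so the claim holds.

Valid. The derivative of G reproduces f.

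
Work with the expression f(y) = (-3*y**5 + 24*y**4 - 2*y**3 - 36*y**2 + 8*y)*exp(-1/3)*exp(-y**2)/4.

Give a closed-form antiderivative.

An antiderivative is F(y) = 3*y**4*exp(-1/3)*exp(-y**2)/8 - 3*y**3*exp(-1/3)*exp(-y**2) + y**2*exp(-1/3)*exp(-y**2).

Recognize the product-rule pattern: f = u'v + uv' with u = 3*y**4/8 - 3*y**3 + y**2, v = exp(-y**2 - 1/3), so integration by parts undoes it.
Check: d/dy[3*y**4*exp(-1/3)*exp(-y**2)/8 - 3*y**3*exp(-1/3)*exp(-y**2) + y**2*exp(-1/3)*exp(-y**2)] = (-3*y**5 + 24*y**4 - 2*y**3 - 36*y**2 + 8*y)*exp(-1/3)*exp(-y**2)/4 = f(y).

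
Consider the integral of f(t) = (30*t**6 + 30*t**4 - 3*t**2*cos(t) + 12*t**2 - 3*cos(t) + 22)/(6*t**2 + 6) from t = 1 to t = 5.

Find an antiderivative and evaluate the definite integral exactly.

Antiderivative: F(t) = (6*t**5 + 12*t - 3*sin(t) + 10*atan(t) - 18)/6; value = -5*pi/12 + sin(1)/2 - sin(5)/2 + 5*atan(5)/3 + 3132

Any candidate F(t) must reproduce f(t) exactly when differentiated.
F(t) = (6*t**5 + 12*t - 3*sin(t) + 10*atan(t) - 18)/6 is an antiderivative of f.
Check: d/dt[(6*t**5 + 12*t - 3*sin(t) + 10*atan(t) - 18)/6] = (30*t**6 + 30*t**4 - 3*t**2*cos(t) + 12*t**2 - 3*cos(t) + 22)/(6*t**2 + 6) = f(t).
F(5) = -sin(5)/2 + 5*atan(5)/3 + 3132; F(1) = -sin(1)/2 + 5*pi/12.
Integral = F(5) - F(1) = -5*pi/12 + sin(1)/2 - sin(5)/2 + 5*atan(5)/3 + 3132.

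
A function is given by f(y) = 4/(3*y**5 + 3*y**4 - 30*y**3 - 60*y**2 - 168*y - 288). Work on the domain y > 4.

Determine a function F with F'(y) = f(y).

An antiderivative is F(y) = -(-52*log(y - 4) + 910*log(y + 2) - 480*log(y + 3) - 189*log(y**2 + 4) + 294*atan(y/2))/32760.

Factor the denominator (3*(y - 4)*(y + 2)*(y + 3)*(y**2 + 4)) and decompose: f = (9*y - 14)/(780*(y**2 + 4)) + 4/(273*(y + 3)) - 1/(36*(y + 2)) + 1/(630*(y - 4)); each piece integrates to a log, atan, or power term.
Check: d/dy[-(-52*log(y - 4) + 910*log(y + 2) - 480*log(y + 3) - 189*log(y**2 + 4) + 294*atan(y/2))/32760] = 4/(3*y**5 + 3*y**4 - 30*y**3 - 60*y**2 - 168*y - 288) = f(y).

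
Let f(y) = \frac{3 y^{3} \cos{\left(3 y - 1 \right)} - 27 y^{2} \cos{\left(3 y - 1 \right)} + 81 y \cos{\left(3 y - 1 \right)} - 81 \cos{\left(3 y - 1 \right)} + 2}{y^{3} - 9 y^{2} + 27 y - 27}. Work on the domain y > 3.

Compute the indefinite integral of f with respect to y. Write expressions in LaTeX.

An antiderivative F(y) passes only if d/dy[F] lands on f(y) exactly.
Check: d/dy[\frac{y^{2} \sin{\left(3 y - 1 \right)} - 6 y \sin{\left(3 y - 1 \right)} + 9 \sin{\left(3 y - 1 \right)} - 1}{\left(y - 3\right)^{2}}] = \frac{3 y^{3} \cos{\left(3 y - 1 \right)} - 27 y^{2} \cos{\left(3 y - 1 \right)} + 81 y \cos{\left(3 y - 1 \right)} - 81 \cos{\left(3 y - 1 \right)} + 2}{y^{3} - 9 y^{2} + 27 y - 27} = f(y).

F(y) = \frac{y^{2} \sin{\left(3 y - 1 \right)} - 6 y \sin{\left(3 y - 1 \right)} + 9 \sin{\left(3 y - 1 \right)} - 1}{\left(y - 3\right)^{2}} + C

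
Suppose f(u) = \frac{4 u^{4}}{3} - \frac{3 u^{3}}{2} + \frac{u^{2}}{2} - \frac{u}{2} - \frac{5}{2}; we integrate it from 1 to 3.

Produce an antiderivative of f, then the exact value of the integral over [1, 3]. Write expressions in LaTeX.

The integrand splits into summands that can be handled one at a time.
F(u) = \frac{u \left(32 u^{4} - 45 u^{3} + 20 u^{2} - 30 u - 300\right)}{120} is an antiderivative of f.
Check: d/du[\frac{u \left(32 u^{4} - 45 u^{3} + 20 u^{2} - 30 u - 300\right)}{120}] = \frac{4 u^{4}}{3} - \frac{3 u^{3}}{2} + \frac{u^{2}}{2} - \frac{u}{2} - \frac{5}{2} = f(u).
F(3) = \frac{1167}{40}; F(1) = - \frac{323}{120}.
Integral = F(3) - F(1) = \frac{478}{15}.

Antiderivative: F(u) = \frac{u \left(32 u^{4} - 45 u^{3} + 20 u^{2} - 30 u - 300\right)}{120}; value = \frac{478}{15}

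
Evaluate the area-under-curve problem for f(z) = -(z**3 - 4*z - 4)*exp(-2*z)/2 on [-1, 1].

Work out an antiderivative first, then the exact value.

f has the shape u'v + uv' for u = z**3/4 + 3*z**2/8 - 5*z/8 - 21/16 and v = exp(-2*z) — it is the derivative of the product u*v.
F(z) = (4*z**3 + 6*z**2 - 10*z - 21)*exp(-2*z)/16 is an antiderivative of f.
Check: d/dz[(4*z**3 + 6*z**2 - 10*z - 21)*exp(-2*z)/16] = (-z**3 + 4*z + 4)*exp(-2*z)/2, which equals f(z).
F(1) = -21*exp(-2)/16; F(-1) = -9*exp(2)/16.
Integral = F(1) - F(-1) = -21*exp(-2)/16 + 9*exp(2)/16.

Antiderivative: F(z) = (4*z**3 + 6*z**2 - 10*z - 21)*exp(-2*z)/16; value = -21*exp(-2)/16 + 9*exp(2)/16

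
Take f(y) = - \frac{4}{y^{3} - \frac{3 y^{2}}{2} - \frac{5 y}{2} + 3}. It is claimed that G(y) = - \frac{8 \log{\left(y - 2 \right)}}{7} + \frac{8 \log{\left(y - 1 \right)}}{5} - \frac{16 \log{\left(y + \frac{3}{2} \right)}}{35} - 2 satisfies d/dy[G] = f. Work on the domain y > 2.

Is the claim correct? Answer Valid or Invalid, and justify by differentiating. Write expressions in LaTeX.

Valid: G'(y) = f(y).

d/dy[G] = - \frac{8}{2 y^{3} - 3 y^{2} - 5 y + 6}
This equals f(y) exactly, so the claim holds.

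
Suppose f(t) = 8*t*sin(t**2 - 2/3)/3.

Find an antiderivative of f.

An antiderivative is F(t) = -4*cos(t**2 - 2/3)/3.

The substitution u = t**2 - 2/3 works: f is exactly (dF/du)*(du/dt) for that inner function.
Check: d/dt[-4*cos(t**2 - 2/3)/3] = 8*t*sin(t**2 - 2/3)/3 = f(t).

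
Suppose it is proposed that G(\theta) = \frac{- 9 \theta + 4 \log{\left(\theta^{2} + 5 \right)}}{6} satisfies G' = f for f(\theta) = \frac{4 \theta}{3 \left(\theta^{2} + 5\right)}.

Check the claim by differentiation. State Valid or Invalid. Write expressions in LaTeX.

Invalid: d/d\theta[G] - f = - \frac{3}{2}, which is not 0.

d/d\theta[G] = \frac{- 9 \theta^{2} + 8 \theta - 45}{6 \theta^{2} + 30}
d/d\theta[G] - f(\theta) = - \frac{3}{2} != 0.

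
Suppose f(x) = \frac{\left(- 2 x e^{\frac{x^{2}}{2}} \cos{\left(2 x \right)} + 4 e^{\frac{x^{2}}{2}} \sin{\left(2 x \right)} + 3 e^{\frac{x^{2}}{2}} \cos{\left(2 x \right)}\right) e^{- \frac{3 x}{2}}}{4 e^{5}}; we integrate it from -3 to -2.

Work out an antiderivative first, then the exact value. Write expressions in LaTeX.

Recognize the product-rule pattern: f = u'v + uv' with u = - \frac{\cos{\left(2 x \right)}}{2}, v = e^{\frac{x^{2}}{2} - \frac{3 x}{2} - 5}, so integration by parts undoes it.
F(x) = - \frac{e^{- \frac{3 x}{2}} e^{\frac{x^{2}}{2}} \cos{\left(2 x \right)}}{2 e^{5}} is an antiderivative of f.
Check: d/dx[- \frac{e^{- \frac{3 x}{2}} e^{\frac{x^{2}}{2}} \cos{\left(2 x \right)}}{2 e^{5}}] = \frac{\left(- 2 x e^{\frac{x^{2}}{2}} \cos{\left(2 x \right)} + 4 e^{\frac{x^{2}}{2}} \sin{\left(2 x \right)} + 3 e^{\frac{x^{2}}{2}} \cos{\left(2 x \right)}\right) e^{- \frac{3 x}{2}}}{4 e^{5}} = f(x).
F(-2) = - \frac{\cos{\left(4 \right)}}{2}; F(-3) = - \frac{e^{4} \cos{\left(6 \right)}}{2}.
Integral = F(-2) - F(-3) = - \frac{\cos{\left(4 \right)}}{2} + \frac{e^{4} \cos{\left(6 \right)}}{2}.

Antiderivative: F(x) = - \frac{e^{- \frac{3 x}{2}} e^{\frac{x^{2}}{2}} \cos{\left(2 x \right)}}{2 e^{5}}; value = - \frac{\cos{\left(4 \right)}}{2} + \frac{e^{4} \cos{\left(6 \right)}}{2}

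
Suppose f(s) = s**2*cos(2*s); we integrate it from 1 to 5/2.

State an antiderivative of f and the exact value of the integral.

Differentiate the proposed F(s) back; it has to land on f(s) exactly.
F(s) = (2*s**2*sin(2*s) + 2*s*cos(2*s) - sin(2*s))/4 is an antiderivative of f.
Check: d/ds[(2*s**2*sin(2*s) + 2*s*cos(2*s) - sin(2*s))/4] = s**2*cos(2*s) = f(s).
F(5/2) = 23*sin(5)/8 + 5*cos(5)/4; F(1) = cos(2)/2 + sin(2)/4.
Integral = F(5/2) - F(1) = 23*sin(5)/8 - sin(2)/4 - cos(2)/2 + 5*cos(5)/4.

Antiderivative: F(s) = (2*s**2*sin(2*s) + 2*s*cos(2*s) - sin(2*s))/4; value = 23*sin(5)/8 - sin(2)/4 - cos(2)/2 + 5*cos(5)/4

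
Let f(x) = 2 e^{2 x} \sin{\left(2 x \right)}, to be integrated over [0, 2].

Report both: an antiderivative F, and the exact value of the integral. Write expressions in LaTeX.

Antiderivative: F(x) = \frac{e^{2 x} \sin{\left(2 x \right)}}{2} - \frac{e^{2 x} \cos{\left(2 x \right)}}{2}; value = \frac{e^{4} \sin{\left(4 \right)}}{2} + \frac{1}{2} - \frac{e^{4} \cos{\left(4 \right)}}{2}

For F(x) to be correct the identity F'(x) - f(x) = 0 must hold.
F(x) = \frac{e^{2 x} \sin{\left(2 x \right)}}{2} - \frac{e^{2 x} \cos{\left(2 x \right)}}{2} is an antiderivative of f.
Check: d/dx[\frac{e^{2 x} \sin{\left(2 x \right)}}{2} - \frac{e^{2 x} \cos{\left(2 x \right)}}{2}] = 2 e^{2 x} \sin{\left(2 x \right)} = f(x).
F(2) = \frac{e^{4} \sin{\left(4 \right)}}{2} - \frac{e^{4} \cos{\left(4 \right)}}{2}; F(0) = - \frac{1}{2}.
Integral = F(2) - F(0) = \frac{e^{4} \sin{\left(4 \right)}}{2} + \frac{1}{2} - \frac{e^{4} \cos{\left(4 \right)}}{2}.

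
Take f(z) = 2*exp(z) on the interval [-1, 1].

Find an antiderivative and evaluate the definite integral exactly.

Differentiate the proposed F(z) back; it has to land on f(z) exactly.
F(z) = 2*exp(z) is an antiderivative of f.
Check: d/dz[2*exp(z)] = 2*exp(z) = f(z).
F(1) = 2*exp(1); F(-1) = 2*exp(-1).
Integral = F(1) - F(-1) = -2*exp(-1) + 2*exp(1).

Antiderivative: F(z) = 2*exp(z); value = -2*exp(-1) + 2*exp(1)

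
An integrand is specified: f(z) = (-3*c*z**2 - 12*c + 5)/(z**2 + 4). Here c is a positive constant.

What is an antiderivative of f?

Since d/dz undoes antidifferentiation here, F'(z) = f(z) is required of F(z).
Check: d/dz[-3*c*z + 5*atan(z/2)/2] = (-3*c*z**2 - 12*c + 5)/(z**2 + 4) = f(z).

An antiderivative is F(z) = -3*c*z + 5*atan(z/2)/2.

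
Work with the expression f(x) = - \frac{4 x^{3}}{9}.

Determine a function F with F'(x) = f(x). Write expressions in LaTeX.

An antiderivative is F(x) = - \frac{x^{4}}{9}.

An antiderivative F(x) passes only if d/dx[F] lands on f(x) exactly.
Check: d/dx[- \frac{x^{4}}{9}] = - \frac{4 x^{3}}{9} = f(x).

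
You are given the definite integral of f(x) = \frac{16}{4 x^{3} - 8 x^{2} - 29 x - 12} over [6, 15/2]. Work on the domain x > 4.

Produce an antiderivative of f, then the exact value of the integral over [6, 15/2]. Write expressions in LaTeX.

Antiderivative: F(x) = \frac{16 \log{\left(x - 4 \right)}}{99} - \frac{8 \log{\left(x + \frac{1}{2} \right)}}{9} + \frac{8 \log{\left(x + \frac{3}{2} \right)}}{11}; value = - \frac{8 \log{\left(8 \right)}}{9} - \frac{8 \log{\left(\frac{15}{2} \right)}}{11} - \frac{16 \log{\left(2 \right)}}{99} + \frac{16 \log{\left(\frac{7}{2} \right)}}{99} + \frac{8 \log{\left(9 \right)}}{11} + \frac{8 \log{\left(\frac{13}{2} \right)}}{9}

The denominator factors as \left(x - 4\right) \left(2 x + 1\right) \left(2 x + 3\right); partial fractions split f into directly integrable pieces: \frac{16}{11 \left(2 x + 3\right)} - \frac{16}{9 \left(2 x + 1\right)} + \frac{16}{99 \left(x - 4\right)}.
F(x) = \frac{16 \log{\left(x - 4 \right)}}{99} - \frac{8 \log{\left(x + \frac{1}{2} \right)}}{9} + \frac{8 \log{\left(x + \frac{3}{2} \right)}}{11} is an antiderivative of f.
Check: d/dx[\frac{16 \log{\left(x - 4 \right)}}{99} - \frac{8 \log{\left(x + \frac{1}{2} \right)}}{9} + \frac{8 \log{\left(x + \frac{3}{2} \right)}}{11}] = \frac{16}{4 x^{3} - 8 x^{2} - 29 x - 12} = f(x).
F(15/2) = - \frac{8 \log{\left(8 \right)}}{9} + \frac{16 \log{\left(\frac{7}{2} \right)}}{99} + \frac{8 \log{\left(9 \right)}}{11}; F(6) = - \frac{8 \log{\left(\frac{13}{2} \right)}}{9} + \frac{16 \log{\left(2 \right)}}{99} + \frac{8 \log{\left(\frac{15}{2} \right)}}{11}.
Integral = F(15/2) - F(6) = - \frac{8 \log{\left(8 \right)}}{9} - \frac{8 \log{\left(\frac{15}{2} \right)}}{11} - \frac{16 \log{\left(2 \right)}}{99} + \frac{16 \log{\left(\frac{7}{2} \right)}}{99} + \frac{8 \log{\left(9 \right)}}{11} + \frac{8 \log{\left(\frac{13}{2} \right)}}{9}.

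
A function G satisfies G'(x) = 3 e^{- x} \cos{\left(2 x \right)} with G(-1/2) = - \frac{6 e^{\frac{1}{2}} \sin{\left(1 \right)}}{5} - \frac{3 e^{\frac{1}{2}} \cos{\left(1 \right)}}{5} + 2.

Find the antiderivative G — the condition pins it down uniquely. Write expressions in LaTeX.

A candidate passes only if d/dx[G] lands on the given G'(x) exactly.
A general antiderivative is \frac{6 e^{- x} \sin{\left(2 x \right)}}{5} - \frac{3 e^{- x} \cos{\left(2 x \right)}}{5} + C.
The condition gives C = - \frac{6 e^{\frac{1}{2}} \sin{\left(1 \right)}}{5} - \frac{3 e^{\frac{1}{2}} \cos{\left(1 \right)}}{5} + 2 - (- \frac{6 e^{\frac{1}{2}} \sin{\left(1 \right)}}{5} - \frac{3 e^{\frac{1}{2}} \cos{\left(1 \right)}}{5}) = 2.
So G(x) = 2 + \frac{6 e^{- x} \sin{\left(2 x \right)}}{5} - \frac{3 e^{- x} \cos{\left(2 x \right)}}{5}.
Check: d/dx[2 + \frac{6 e^{- x} \sin{\left(2 x \right)}}{5} - \frac{3 e^{- x} \cos{\left(2 x \right)}}{5}] = 3 e^{- x} \cos{\left(2 x \right)} = G'(x).

G(x) = 2 + \frac{6 e^{- x} \sin{\left(2 x \right)}}{5} - \frac{3 e^{- x} \cos{\left(2 x \right)}}{5}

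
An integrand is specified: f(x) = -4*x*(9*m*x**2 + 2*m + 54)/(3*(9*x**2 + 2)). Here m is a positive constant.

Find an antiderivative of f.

A candidate is checked by its d/dx: the result must match f(x).
Check: d/dx[-2*(m*x**2 + 6*log(3*x**2/2 + 1/3))/3] = (-36*m*x**3 - 8*m*x - 216*x)/(27*x**2 + 6), which equals f(x).

An antiderivative is F(x) = -2*(m*x**2 + 6*log(3*x**2/2 + 1/3))/3.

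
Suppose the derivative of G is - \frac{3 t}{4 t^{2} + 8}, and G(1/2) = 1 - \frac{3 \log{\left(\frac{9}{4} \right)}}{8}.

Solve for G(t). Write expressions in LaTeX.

The substitution u = t^{2} + 2 works: G'(t) is exactly (dG/du)*(du/dt) for that inner function.
A general antiderivative is - \frac{3 \log{\left(t^{2} + 2 \right)}}{8} + C.
The condition gives C = 1 - \frac{3 \log{\left(\frac{9}{4} \right)}}{8} - (- \frac{3 \log{\left(\frac{9}{4} \right)}}{8}) = 1.
So G(t) = \frac{8 - 3 \log{\left(t^{2} + 2 \right)}}{8}.
Check: d/dt[\frac{8 - 3 \log{\left(t^{2} + 2 \right)}}{8}] = - \frac{3 t}{4 t^{2} + 8} = G'(t).

G(t) = \frac{8 - 3 \log{\left(t^{2} + 2 \right)}}{8}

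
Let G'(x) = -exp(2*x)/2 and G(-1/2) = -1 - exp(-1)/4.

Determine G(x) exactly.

Any candidate G(x) must reproduce the stated G'(x) exactly.
A general antiderivative is -exp(2*x)/4 + C.
The condition gives C = -1 - exp(-1)/4 - (-exp(-1)/4) = -1.
So G(x) = (-exp(2*x) - 4)/4.
Check: d/dx[(-exp(2*x) - 4)/4] = -exp(2*x)/2 = G'(x).

G(x) = (-exp(2*x) - 4)/4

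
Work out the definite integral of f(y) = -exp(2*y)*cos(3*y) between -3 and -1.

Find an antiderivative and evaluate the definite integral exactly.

An antiderivative F(y) passes only if d/dy[F] lands on f(y) exactly.
F(y) = -3*exp(2*y)*sin(3*y)/13 - 2*exp(2*y)*cos(3*y)/13 is an antiderivative of f.
Check: d/dy[-3*exp(2*y)*sin(3*y)/13 - 2*exp(2*y)*cos(3*y)/13] = -exp(2*y)*cos(3*y) = f(y).
F(-1) = 3*exp(-2)*sin(3)/13 - 2*exp(-2)*cos(3)/13; F(-3) = 3*exp(-6)*sin(9)/13 - 2*exp(-6)*cos(9)/13.
Integral = F(-1) - F(-3) = 2*exp(-6)*cos(9)/13 - 3*exp(-6)*sin(9)/13 + 3*exp(-2)*sin(3)/13 - 2*exp(-2)*cos(3)/13.

Antiderivative: F(y) = -3*exp(2*y)*sin(3*y)/13 - 2*exp(2*y)*cos(3*y)/13; value = 2*exp(-6)*cos(9)/13 - 3*exp(-6)*sin(9)/13 + 3*exp(-2)*sin(3)/13 - 2*exp(-2)*cos(3)/13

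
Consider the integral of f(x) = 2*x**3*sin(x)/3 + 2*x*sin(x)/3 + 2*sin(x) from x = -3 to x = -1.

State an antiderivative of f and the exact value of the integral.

Integrate term by term and add the pieces.
F(x) = -2*x**3*cos(x)/3 + 2*x**2*sin(x) + 10*x*cos(x)/3 - 10*sin(x)/3 - 2*cos(x) is an antiderivative of f.
Check: d/dx[-2*x**3*cos(x)/3 + 2*x**2*sin(x) + 10*x*cos(x)/3 - 10*sin(x)/3 - 2*cos(x)] = 2*x**3*sin(x)/3 + 2*x*sin(x)/3 + 2*sin(x) = f(x).
F(-1) = -14*cos(1)/3 + 4*sin(1)/3; F(-3) = 6*cos(3) - 44*sin(3)/3.
Integral = F(-1) - F(-3) = -14*cos(1)/3 + 4*sin(1)/3 + 44*sin(3)/3 - 6*cos(3).

Antiderivative: F(x) = -2*x**3*cos(x)/3 + 2*x**2*sin(x) + 10*x*cos(x)/3 - 10*sin(x)/3 - 2*cos(x); value = -14*cos(1)/3 + 4*sin(1)/3 + 44*sin(3)/3 - 6*cos(3)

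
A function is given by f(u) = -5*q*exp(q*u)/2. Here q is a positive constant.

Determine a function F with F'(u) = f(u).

An antiderivative is F(u) = -5*exp(q*u)/2.

Differentiate the proposed F(u) back; it has to land on f(u) exactly.
Check: d/du[-5*exp(q*u)/2] = -5*q*exp(q*u)/2 = f(u).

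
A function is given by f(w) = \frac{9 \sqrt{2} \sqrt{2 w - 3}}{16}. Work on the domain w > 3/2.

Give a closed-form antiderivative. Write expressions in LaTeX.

An antiderivative is F(w) = \frac{3 w \sqrt{w - \frac{3}{2}}}{4} - \frac{9 \sqrt{w - \frac{3}{2}}}{8}.

An antiderivative F(w) passes only if d/dw[F] lands on f(w) exactly.
Check: d/dw[\frac{3 w \sqrt{w - \frac{3}{2}}}{4} - \frac{9 \sqrt{w - \frac{3}{2}}}{8}] = \frac{\sqrt{2} \left(18 w - 27\right)}{16 \sqrt{2 w - 3}}, which equals f(w).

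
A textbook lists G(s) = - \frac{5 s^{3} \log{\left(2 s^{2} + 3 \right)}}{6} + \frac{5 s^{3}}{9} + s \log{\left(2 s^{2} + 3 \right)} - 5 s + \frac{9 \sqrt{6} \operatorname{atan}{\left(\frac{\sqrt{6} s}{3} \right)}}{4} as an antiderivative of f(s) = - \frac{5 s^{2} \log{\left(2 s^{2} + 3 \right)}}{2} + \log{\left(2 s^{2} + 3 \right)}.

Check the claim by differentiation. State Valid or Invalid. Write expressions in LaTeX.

d/ds[G] = - \frac{5 s^{2} \log{\left(2 s^{2} + 3 \right)}}{2} + \log{\left(2 s^{2} + 3 \right)} - \frac{1}{2}
d/ds[G] - f(s) = - \frac{1}{2} != 0.

Invalid: d/ds[G] - f = - \frac{1}{2}, which is not 0.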